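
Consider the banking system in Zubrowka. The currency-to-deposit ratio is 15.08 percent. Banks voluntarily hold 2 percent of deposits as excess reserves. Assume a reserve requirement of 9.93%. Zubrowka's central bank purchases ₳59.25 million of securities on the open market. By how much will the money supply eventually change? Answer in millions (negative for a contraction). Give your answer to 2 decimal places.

₳252.44 million

The money multiplier is m = (1 + c) / (rr + e + c) = (1 + 0.1508) / (0.0993 + 0.02 + 0.1508) ≈ 4.26064.
The purchase adds 59.25 million of base, so ΔM = m × ΔMB = 4.26064 × (+59.25) ≈ 252.4429 million.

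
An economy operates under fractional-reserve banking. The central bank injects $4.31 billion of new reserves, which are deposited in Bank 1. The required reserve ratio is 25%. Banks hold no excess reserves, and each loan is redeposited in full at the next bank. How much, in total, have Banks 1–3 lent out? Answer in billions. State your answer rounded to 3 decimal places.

$7.475 billion

Bank i lends (1 − rr)^i of the original deposit: Bank 1 lends 4.31·0.7500 = 3.2325, Bank 2 lends 4.31·0.7500² ≈ 2.4244, and so on.
Summing a geometric series: total = 4.31·[0.7500·(1 − 0.7500^3) / (1 − 0.7500)] ≈ 7.4752 billion.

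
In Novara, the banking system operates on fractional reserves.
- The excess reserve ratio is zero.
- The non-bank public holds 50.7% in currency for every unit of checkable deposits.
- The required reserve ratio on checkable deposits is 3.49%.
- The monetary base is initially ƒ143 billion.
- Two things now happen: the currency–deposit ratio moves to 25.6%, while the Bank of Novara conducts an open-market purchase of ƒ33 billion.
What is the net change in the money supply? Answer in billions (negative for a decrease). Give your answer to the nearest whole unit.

Before: m₁ = (1 + 0.507) / (0.0349 + 0.507) ≈ 2.7810, MB₁ = 143, so M₁ = 2.7810 × 143 = 397.683 billion.
After: m₂ = (1 + 0.256) / (0.0349 + 0.256) ≈ 4.3176, MB₂ = 143 + 33 = 176, so M₂ = 4.3176 × 176 = 759.8976 billion.
ΔM = M₂ − M₁ = 759.8976 − 397.683 = 362.2146 billion.

ƒ362 billion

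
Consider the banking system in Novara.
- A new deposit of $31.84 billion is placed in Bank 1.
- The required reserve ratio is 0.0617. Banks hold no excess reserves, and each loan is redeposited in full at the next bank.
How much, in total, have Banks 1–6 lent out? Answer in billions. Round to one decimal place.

$153.8 billion

Bank i lends (1 − rr)^i of the original deposit: Bank 1 lends 31.84·0.9383 ≈ 29.8755, Bank 2 lends 31.84·0.9383² ≈ 28.0322, and so on.
Summing a geometric series: total = 31.84·[0.9383·(1 − 0.9383^6) / (1 − 0.9383)] ≈ 153.7750 billion.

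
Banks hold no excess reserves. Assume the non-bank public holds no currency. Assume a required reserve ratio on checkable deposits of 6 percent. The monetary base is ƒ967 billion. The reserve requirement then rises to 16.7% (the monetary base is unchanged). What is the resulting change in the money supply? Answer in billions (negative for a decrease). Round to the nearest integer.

Initially m₁ = 1 / (0.06) ≈ 16.6667, so M₁ = 16.6667 × 967 = 16116.6989 billion.
After the change m₂ = 1 / (0.167) ≈ 5.9880, so M₂ = 5.9880 × 967 = 5790.396 billion.
ΔM = M₂ − M₁ = 5790.396 − 16116.6989 = -10326.3029 billion.

-10326 billion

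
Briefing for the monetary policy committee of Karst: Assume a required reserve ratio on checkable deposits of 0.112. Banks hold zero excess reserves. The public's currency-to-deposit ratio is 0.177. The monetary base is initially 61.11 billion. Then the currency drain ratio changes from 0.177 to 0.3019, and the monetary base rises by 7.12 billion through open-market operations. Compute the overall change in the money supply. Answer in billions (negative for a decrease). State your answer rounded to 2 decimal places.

Before: m₁ = (1 + 0.177) / (0.112 + 0.177) ≈ 4.07266, MB₁ = 61.11, so M₁ = 4.07266 × 61.11 ≈ 248.8803 billion.
After: m₂ = (1 + 0.3019) / (0.112 + 0.3019) ≈ 3.14545, MB₂ = 61.11 + 7.12 = 68.23, so M₂ = 3.14545 × 68.23 ≈ 214.6141 billion.
ΔM = M₂ − M₁ = 214.6141 − 248.8803 = -34.2662 billion.

-34.27 billion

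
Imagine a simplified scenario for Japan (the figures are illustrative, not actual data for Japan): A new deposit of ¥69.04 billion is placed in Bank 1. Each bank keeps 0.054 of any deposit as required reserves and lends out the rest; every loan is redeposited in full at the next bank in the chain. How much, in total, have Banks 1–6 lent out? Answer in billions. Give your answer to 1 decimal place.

Bank i lends (1 − rr)^i of the original deposit: Bank 1 lends 69.04·0.9460 ≈ 65.3118, Bank 2 lends 69.04·0.9460² ≈ 61.7850, and so on.
Summing a geometric series: total = 69.04·[0.9460·(1 − 0.9460^6) / (1 − 0.9460)] ≈ 342.6265 billion.

¥342.6 billion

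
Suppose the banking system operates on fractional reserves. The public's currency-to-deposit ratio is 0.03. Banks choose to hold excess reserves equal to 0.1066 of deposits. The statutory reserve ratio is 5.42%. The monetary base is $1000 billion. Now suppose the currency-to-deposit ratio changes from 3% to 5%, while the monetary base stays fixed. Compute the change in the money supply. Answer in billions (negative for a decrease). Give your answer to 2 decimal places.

-417.30 billion

Initially m₁ = (1 + 0.03) / (0.0542 + 0.1066 + 0.03) ≈ 5.398323, so M₁ = 5.398323 × 1000 = 5398.323 billion.
After the change m₂ = (1 + 0.05) / (0.0542 + 0.1066 + 0.05) ≈ 4.981025, so M₂ = 4.981025 × 1000 = 4981.025 billion.
ΔM = M₂ − M₁ = 4981.025 − 5398.323 = -417.298 billion.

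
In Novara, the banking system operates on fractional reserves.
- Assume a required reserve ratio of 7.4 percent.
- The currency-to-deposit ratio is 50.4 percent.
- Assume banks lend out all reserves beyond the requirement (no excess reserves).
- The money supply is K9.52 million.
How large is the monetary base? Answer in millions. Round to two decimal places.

K3.66 million

The money multiplier is m = (1 + c) / (rr + c) = (1 + 0.504) / (0.074 + 0.504) ≈ 2.6021.
MB = M / m = 9.52 / 2.6021 ≈ 3.6586 million.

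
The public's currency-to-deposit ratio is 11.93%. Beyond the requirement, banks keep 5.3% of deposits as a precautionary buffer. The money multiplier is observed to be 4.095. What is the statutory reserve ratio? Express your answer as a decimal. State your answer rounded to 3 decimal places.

Using m = 4.095. Since m = (1 + c)/(c + rr + e), the denominator satisfies c + rr + e = (1 + c)/m = (1 + 0.1193) / 4.095 ≈ 0.273333.
With c = 0.1193 and e = 0.053, the statutory reserve ratio is 0.273333 − 0.1193 − 0.053 = 0.101033.

0.101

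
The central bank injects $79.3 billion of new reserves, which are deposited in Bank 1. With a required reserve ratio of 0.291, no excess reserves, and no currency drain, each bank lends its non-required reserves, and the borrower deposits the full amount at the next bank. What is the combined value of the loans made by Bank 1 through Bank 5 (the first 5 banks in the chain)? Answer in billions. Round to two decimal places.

$158.59 billion

Bank i lends (1 − rr)^i of the original deposit: Bank 1 lends 79.3·0.7090 = 56.2237, Bank 2 lends 79.3·0.7090² ≈ 39.8626, and so on.
Summing a geometric series: total = 79.3·[0.7090·(1 − 0.7090^5) / (1 − 0.7090)] ≈ 158.5941 billion.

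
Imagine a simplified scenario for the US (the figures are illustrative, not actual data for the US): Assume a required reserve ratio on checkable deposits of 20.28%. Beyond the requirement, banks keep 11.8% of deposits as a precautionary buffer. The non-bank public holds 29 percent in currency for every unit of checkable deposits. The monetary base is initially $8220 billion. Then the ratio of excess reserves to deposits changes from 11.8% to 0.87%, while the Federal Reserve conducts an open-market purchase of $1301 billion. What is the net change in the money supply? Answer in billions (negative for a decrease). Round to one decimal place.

Before: m₁ = (1 + 0.29) / (0.2028 + 0.118 + 0.29) ≈ 2.111984, MB₁ = 8220, so M₁ = 2.111984 × 8220 ≈ 17360.5085 billion.
After: m₂ = (1 + 0.29) / (0.2028 + 0.0087 + 0.29) ≈ 2.572283, MB₂ = 8220 + 1301 = 9521, so M₂ = 2.572283 × 9521 ≈ 24490.7064 billion.
ΔM = M₂ − M₁ = 24490.7064 − 17360.5085 = 7130.1979 billion.

$7130.2 billion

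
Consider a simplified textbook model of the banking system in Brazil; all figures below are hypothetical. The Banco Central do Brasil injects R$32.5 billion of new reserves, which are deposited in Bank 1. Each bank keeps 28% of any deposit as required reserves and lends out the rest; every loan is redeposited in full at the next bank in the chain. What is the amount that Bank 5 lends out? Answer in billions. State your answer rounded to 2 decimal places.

R$6.29 billion

Each bank lends a fraction (1 − rr) = 0.7200 of the deposit it receives, so Bank 5 receives 32.5·0.7200^4 and lends 32.5·0.7200^5 ≈ 6.2885 billion.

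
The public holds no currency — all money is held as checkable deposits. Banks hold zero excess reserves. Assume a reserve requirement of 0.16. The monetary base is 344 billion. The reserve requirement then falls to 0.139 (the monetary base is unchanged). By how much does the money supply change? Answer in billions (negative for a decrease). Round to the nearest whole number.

325 billion

Initially m₁ = 1 / (0.16) = 6.25, so M₁ = 6.25 × 344 = 2150 billion.
After the change m₂ = 1 / (0.139) ≈ 7.1942, so M₂ = 7.1942 × 344 = 2474.8048 billion.
ΔM = M₂ − M₁ = 2474.8048 − 2150 = 324.8048 billion.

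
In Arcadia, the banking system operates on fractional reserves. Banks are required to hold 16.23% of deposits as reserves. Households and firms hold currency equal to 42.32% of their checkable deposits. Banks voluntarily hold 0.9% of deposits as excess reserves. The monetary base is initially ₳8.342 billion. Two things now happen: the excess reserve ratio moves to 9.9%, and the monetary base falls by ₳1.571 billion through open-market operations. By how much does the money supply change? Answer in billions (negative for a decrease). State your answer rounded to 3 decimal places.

-5.892 billion

Before: m₁ = (1 + 0.4232) / (0.1623 + 0.009 + 0.4232) ≈ 2.39394, MB₁ = 8.342, so M₁ = 2.39394 × 8.342 ≈ 19.9702 billion.
After: m₂ = (1 + 0.4232) / (0.1623 + 0.099 + 0.4232) ≈ 2.07918, MB₂ = 8.342 − 1.571 = 6.771, so M₂ = 2.07918 × 6.771 ≈ 14.0781 billion.
ΔM = M₂ − M₁ = 14.0781 − 19.9702 = -5.8921 billion.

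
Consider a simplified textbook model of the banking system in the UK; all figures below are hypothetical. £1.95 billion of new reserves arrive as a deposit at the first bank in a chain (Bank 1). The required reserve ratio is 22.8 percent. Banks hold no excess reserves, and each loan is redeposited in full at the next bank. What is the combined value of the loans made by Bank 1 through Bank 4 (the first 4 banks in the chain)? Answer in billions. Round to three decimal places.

£4.257 billion

Bank i lends (1 − rr)^i of the original deposit: Bank 1 lends 1.95·0.7720 = 1.5054, Bank 2 lends 1.95·0.7720² ≈ 1.1622, and so on.
Summing a geometric series: total = 1.95·[0.7720·(1 − 0.7720^4) / (1 − 0.7720)] ≈ 4.2574 billion.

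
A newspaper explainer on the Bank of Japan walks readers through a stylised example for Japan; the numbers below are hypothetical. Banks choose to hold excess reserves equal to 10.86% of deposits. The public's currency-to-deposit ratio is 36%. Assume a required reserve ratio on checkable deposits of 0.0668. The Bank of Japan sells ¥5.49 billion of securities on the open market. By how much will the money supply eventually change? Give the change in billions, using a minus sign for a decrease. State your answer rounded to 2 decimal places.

The money multiplier is m = (1 + c) / (rr + e + c) = (1 + 0.36) / (0.0668 + 0.1086 + 0.36) ≈ 2.5402.
The sale removes 5.49 billion of base, so ΔM = m × ΔMB = 2.5402 × (−5.49) ≈ -13.9457 billion.

-13.95 billion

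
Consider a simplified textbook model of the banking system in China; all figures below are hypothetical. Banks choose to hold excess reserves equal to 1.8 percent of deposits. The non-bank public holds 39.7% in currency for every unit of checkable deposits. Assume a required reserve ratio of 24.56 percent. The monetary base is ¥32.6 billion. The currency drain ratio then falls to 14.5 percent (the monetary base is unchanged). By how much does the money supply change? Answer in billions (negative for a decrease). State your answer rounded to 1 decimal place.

¥22.4 billion

Initially m₁ = (1 + 0.397) / (0.2456 + 0.018 + 0.397) ≈ 2.1147, so M₁ = 2.1147 × 32.6 ≈ 68.9392 billion.
After the change m₂ = (1 + 0.145) / (0.2456 + 0.018 + 0.145) ≈ 2.8023, so M₂ = 2.8023 × 32.6 ≈ 91.355 billion.
ΔM = M₂ − M₁ = 91.355 − 68.9392 = 22.4158 billion.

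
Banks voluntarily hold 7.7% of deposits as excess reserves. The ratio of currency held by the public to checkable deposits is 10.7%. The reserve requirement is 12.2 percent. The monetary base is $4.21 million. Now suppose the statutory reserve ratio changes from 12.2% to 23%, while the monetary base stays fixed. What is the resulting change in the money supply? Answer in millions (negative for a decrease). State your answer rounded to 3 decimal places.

-3.973 million

Initially m₁ = (1 + 0.107) / (0.122 + 0.077 + 0.107) ≈ 3.61765, so M₁ = 3.61765 × 4.21 ≈ 15.2303 million.
After the change m₂ = (1 + 0.107) / (0.23 + 0.077 + 0.107) ≈ 2.67391, so M₂ = 2.67391 × 4.21 ≈ 11.2572 million.
ΔM = M₂ − M₁ = 11.2572 − 15.2303 = -3.9731 million.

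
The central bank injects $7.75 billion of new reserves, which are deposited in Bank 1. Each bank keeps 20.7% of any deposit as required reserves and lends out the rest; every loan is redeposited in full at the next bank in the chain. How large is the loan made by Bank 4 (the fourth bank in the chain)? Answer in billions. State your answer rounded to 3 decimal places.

$3.065 billion

Each bank lends a fraction (1 − rr) = 0.7930 of the deposit it receives, so Bank 4 receives 7.75·0.7930^3 and lends 7.75·0.7930^4 ≈ 3.0647 billion.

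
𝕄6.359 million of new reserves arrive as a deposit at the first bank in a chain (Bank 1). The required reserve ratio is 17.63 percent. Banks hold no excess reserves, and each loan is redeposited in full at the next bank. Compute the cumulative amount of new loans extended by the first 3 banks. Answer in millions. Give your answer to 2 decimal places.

Bank i lends (1 − rr)^i of the original deposit: Bank 1 lends 6.359·0.8237 ≈ 5.2379, Bank 2 lends 6.359·0.8237² ≈ 4.3145, and so on.
Summing a geometric series: total = 6.359·[0.8237·(1 − 0.8237^3) / (1 − 0.8237)] ≈ 13.1062 million.

𝕄13.11 million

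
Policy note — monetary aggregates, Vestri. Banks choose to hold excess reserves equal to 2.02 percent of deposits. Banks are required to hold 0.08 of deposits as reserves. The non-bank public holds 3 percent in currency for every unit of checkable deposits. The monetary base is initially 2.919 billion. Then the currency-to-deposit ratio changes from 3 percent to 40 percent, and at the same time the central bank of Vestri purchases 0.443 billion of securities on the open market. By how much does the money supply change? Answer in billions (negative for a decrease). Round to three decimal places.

-13.682 billion

Before: m₁ = (1 + 0.03) / (0.08 + 0.0202 + 0.03) ≈ 7.91091, MB₁ = 2.919, so M₁ = 7.91091 × 2.919 ≈ 23.0919 billion.
After: m₂ = (1 + 0.4) / (0.08 + 0.0202 + 0.4) ≈ 2.79888, MB₂ = 2.919 + 0.443 = 3.362, so M₂ = 2.79888 × 3.362 ≈ 9.4098 billion.
ΔM = M₂ − M₁ = 9.4098 − 23.0919 = -13.6821 billion.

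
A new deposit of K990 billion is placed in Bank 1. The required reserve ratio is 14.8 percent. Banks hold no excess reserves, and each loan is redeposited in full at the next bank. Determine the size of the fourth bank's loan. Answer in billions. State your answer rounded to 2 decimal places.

K521.67 billion

Each bank lends a fraction (1 − rr) = 0.8520 of the deposit it receives, so Bank 4 receives 990·0.8520^3 and lends 990·0.8520^4 ≈ 521.6673 billion.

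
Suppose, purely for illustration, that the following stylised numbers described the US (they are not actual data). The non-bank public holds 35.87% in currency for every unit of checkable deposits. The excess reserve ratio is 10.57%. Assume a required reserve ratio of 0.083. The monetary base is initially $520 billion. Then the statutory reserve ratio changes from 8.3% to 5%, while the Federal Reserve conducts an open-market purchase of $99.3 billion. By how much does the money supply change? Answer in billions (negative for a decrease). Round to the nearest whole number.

$345 billion

Before: m₁ = (1 + 0.3587) / (0.083 + 0.1057 + 0.3587) ≈ 2.4821, MB₁ = 520, so M₁ = 2.4821 × 520 = 1290.692 billion.
After: m₂ = (1 + 0.3587) / (0.05 + 0.1057 + 0.3587) ≈ 2.6413, MB₂ = 520 + 99.3 = 619.3, so M₂ = 2.6413 × 619.3 ≈ 1635.7571 billion.
ΔM = M₂ − M₁ = 1635.7571 − 1290.692 = 345.0651 billion.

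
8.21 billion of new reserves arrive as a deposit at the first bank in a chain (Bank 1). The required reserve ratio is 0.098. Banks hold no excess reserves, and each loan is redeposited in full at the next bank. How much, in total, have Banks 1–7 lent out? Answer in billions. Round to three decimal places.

38.857 billion

Bank i lends (1 − rr)^i of the original deposit: Bank 1 lends 8.21·0.9020 ≈ 7.4054, Bank 2 lends 8.21·0.9020² ≈ 6.6797, and so on.
Summing a geometric series: total = 8.21·[0.9020·(1 − 0.9020^7) / (1 − 0.9020)] ≈ 38.8568 billion.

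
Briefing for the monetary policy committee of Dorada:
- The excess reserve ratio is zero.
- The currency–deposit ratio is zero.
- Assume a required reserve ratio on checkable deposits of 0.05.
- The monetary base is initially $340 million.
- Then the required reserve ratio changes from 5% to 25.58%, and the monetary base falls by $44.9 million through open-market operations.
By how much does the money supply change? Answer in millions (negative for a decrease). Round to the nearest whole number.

-5646 million

Before: m₁ = 1 / (0.05) = 20, MB₁ = 340, so M₁ = 20 × 340 = 6800 million.
After: m₂ = 1 / (0.2558) ≈ 3.9093, MB₂ = 340 − 44.9 = 295.1, so M₂ = 3.9093 × 295.1 ≈ 1153.6344 million.
ΔM = M₂ − M₁ = 1153.6344 − 6800 = -5646.3656 million.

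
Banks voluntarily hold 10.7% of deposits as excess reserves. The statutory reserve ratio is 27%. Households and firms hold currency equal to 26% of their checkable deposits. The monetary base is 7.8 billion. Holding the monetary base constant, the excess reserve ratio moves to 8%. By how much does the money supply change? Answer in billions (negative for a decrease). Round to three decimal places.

0.683 billion

Initially m₁ = (1 + 0.26) / (0.27 + 0.107 + 0.26) ≈ 1.97802, so M₁ = 1.97802 × 7.8 ≈ 15.4286 billion.
After the change m₂ = (1 + 0.26) / (0.27 + 0.08 + 0.26) ≈ 2.06557, so M₂ = 2.06557 × 7.8 ≈ 16.1114 billion.
ΔM = M₂ − M₁ = 16.1114 − 15.4286 = 0.6828 billion.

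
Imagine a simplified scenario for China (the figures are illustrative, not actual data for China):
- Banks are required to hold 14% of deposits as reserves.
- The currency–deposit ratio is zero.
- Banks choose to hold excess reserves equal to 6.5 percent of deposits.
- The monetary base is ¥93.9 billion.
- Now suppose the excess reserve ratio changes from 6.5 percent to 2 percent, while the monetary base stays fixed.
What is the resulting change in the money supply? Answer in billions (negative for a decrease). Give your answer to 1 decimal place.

Initially m₁ = 1 / (0.14 + 0.065) ≈ 4.8780, so M₁ = 4.8780 × 93.9 = 458.0442 billion.
After the change m₂ = 1 / (0.14 + 0.02) = 6.25, so M₂ = 6.25 × 93.9 = 586.875 billion.
ΔM = M₂ − M₁ = 586.875 − 458.0442 = 128.8308 billion.

¥128.8 billion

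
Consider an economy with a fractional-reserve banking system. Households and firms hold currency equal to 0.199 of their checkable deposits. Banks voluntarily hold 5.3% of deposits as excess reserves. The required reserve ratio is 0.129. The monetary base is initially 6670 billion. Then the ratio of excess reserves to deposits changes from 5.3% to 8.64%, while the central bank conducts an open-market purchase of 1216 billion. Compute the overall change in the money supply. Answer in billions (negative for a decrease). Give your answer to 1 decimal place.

1826.5 billion

Before: m₁ = (1 + 0.199) / (0.129 + 0.053 + 0.199) ≈ 3.146982, MB₁ = 6670, so M₁ = 3.146982 × 6670 ≈ 20990.3699 billion.
After: m₂ = (1 + 0.199) / (0.129 + 0.0864 + 0.199) ≈ 2.893340, MB₂ = 6670 + 1216 = 7886, so M₂ = 2.893340 × 7886 ≈ 22816.8792 billion.
ΔM = M₂ − M₁ = 22816.8792 − 20990.3699 = 1826.5093 billion.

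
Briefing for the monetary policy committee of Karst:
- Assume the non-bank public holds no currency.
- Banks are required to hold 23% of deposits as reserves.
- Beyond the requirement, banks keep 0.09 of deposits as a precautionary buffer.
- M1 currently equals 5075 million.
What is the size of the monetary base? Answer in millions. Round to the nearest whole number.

The money multiplier is m = 1 / (rr + e) = 1 / (0.23 + 0.09) = 3.12500.
MB = M / m = 5075 / 3.12500 = 1624 million.

1624 million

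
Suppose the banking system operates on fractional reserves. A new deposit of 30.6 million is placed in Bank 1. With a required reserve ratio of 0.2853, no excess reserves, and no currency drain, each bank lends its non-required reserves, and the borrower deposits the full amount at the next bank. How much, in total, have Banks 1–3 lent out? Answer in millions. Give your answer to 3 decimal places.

48.671 million

Bank i lends (1 − rr)^i of the original deposit: Bank 1 lends 30.6·0.7147 ≈ 21.8698, Bank 2 lends 30.6·0.7147² ≈ 15.6304, and so on.
Summing a geometric series: total = 30.6·[0.7147·(1 − 0.7147^3) / (1 − 0.7147)] ≈ 48.6712 million.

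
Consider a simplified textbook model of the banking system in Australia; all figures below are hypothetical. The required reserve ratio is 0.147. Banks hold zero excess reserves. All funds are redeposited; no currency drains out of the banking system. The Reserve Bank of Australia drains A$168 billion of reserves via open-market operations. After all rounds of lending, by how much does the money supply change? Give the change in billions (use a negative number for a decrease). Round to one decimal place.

-1142.9 billion

The simple money multiplier is m = 1/rr = 1/0.147 ≈ 6.80272.
An open-market sale reduces the monetary base by 168 billion, so ΔM = m × ΔMB = 6.80272 × (−168) ≈ -1142.857 billion.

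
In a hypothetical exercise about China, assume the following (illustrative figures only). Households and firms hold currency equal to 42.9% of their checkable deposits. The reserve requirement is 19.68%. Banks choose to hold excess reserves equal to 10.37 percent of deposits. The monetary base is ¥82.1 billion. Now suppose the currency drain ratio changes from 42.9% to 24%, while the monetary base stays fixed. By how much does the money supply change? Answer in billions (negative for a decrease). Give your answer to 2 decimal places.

¥27.53 billion

Initially m₁ = (1 + 0.429) / (0.1968 + 0.1037 + 0.429) ≈ 1.95888, so M₁ = 1.95888 × 82.1 ≈ 160.824 billion.
After the change m₂ = (1 + 0.24) / (0.1968 + 0.1037 + 0.24) ≈ 2.29417, so M₂ = 2.29417 × 82.1 ≈ 188.3514 billion.
ΔM = M₂ − M₁ = 188.3514 − 160.824 = 27.5274 billion.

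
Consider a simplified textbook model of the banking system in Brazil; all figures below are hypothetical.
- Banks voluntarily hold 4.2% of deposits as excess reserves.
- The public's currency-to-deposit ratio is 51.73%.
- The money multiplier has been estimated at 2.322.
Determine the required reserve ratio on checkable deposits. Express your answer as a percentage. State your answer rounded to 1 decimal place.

Using m = 2.322. Since m = (1 + c)/(c + rr + e), the denominator satisfies c + rr + e = (1 + c)/m = (1 + 0.5173) / 2.322 ≈ 0.653445.
With c = 0.5173 and e = 0.042, the required reserve ratio on checkable deposits is 0.653445 − 0.5173 − 0.042 = 0.094145.

9.4%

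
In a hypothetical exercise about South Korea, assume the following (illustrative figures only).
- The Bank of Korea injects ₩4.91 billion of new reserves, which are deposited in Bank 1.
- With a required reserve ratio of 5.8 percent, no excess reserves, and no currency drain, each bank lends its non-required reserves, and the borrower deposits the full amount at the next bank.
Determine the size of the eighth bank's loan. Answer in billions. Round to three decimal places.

₩3.044 billion

Each bank lends a fraction (1 − rr) = 0.9420 of the deposit it receives, so Bank 8 receives 4.91·0.9420^7 and lends 4.91·0.9420^8 ≈ 3.0443 billion.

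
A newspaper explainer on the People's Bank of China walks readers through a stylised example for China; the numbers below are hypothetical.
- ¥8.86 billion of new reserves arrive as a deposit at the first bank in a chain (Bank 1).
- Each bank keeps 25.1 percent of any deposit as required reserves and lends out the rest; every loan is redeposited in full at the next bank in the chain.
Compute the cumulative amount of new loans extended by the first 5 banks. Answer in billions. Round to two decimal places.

Bank i lends (1 − rr)^i of the original deposit: Bank 1 lends 8.86·0.7490 ≈ 6.6361, Bank 2 lends 8.86·0.7490² ≈ 4.9705, and so on.
Summing a geometric series: total = 8.86·[0.7490·(1 − 0.7490^5) / (1 − 0.7490)] ≈ 20.2065 billion.

¥20.21 billion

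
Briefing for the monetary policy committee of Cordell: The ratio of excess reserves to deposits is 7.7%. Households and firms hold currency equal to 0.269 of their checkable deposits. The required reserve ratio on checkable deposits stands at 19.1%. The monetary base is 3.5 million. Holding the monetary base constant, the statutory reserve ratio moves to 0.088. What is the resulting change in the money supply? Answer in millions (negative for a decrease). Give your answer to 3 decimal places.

1.963 million

Initially m₁ = (1 + 0.269) / (0.191 + 0.077 + 0.269) ≈ 2.36313, so M₁ = 2.36313 × 3.5 ≈ 8.271 million.
After the change m₂ = (1 + 0.269) / (0.088 + 0.077 + 0.269) ≈ 2.92396, so M₂ = 2.92396 × 3.5 ≈ 10.2339 million.
ΔM = M₂ − M₁ = 10.2339 − 8.271 = 1.9629 million.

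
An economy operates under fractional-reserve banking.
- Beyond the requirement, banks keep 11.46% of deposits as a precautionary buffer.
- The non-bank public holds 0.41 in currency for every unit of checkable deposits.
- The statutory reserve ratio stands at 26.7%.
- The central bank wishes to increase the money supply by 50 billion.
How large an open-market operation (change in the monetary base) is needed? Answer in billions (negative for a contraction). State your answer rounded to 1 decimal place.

28.1 billion

The money multiplier is m = (1 + c) / (rr + e + c) = (1 + 0.41) / (0.267 + 0.1146 + 0.41) ≈ 1.7812.
ΔMB = ΔM / m = (+50) / 1.7812 ≈ 28.071 billion.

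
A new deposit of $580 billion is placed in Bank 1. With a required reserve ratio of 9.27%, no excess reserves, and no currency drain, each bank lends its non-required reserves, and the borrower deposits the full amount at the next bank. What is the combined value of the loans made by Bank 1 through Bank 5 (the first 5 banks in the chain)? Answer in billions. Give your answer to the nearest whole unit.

$2187 billion

Bank i lends (1 − rr)^i of the original deposit: Bank 1 lends 580·0.9073 = 526.2340, Bank 2 lends 580·0.9073² ≈ 477.4521, and so on.
Summing a geometric series: total = 580·[0.9073·(1 − 0.9073^5) / (1 − 0.9073)] ≈ 2186.5148 billion.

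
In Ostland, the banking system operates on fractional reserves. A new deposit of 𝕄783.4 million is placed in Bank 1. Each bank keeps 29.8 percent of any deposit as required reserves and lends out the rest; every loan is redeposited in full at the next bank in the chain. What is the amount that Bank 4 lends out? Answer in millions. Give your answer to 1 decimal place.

Each bank lends a fraction (1 − rr) = 0.7020 of the deposit it receives, so Bank 4 receives 783.4·0.7020^3 and lends 783.4·0.7020^4 ≈ 190.2532 million.

𝕄190.3 million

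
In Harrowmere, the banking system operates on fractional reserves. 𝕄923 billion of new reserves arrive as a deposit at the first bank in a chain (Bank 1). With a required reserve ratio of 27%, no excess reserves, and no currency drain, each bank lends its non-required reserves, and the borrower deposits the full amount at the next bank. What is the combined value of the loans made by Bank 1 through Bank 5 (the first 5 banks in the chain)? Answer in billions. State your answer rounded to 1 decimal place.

𝕄1978.2 billion

Bank i lends (1 − rr)^i of the original deposit: Bank 1 lends 923·0.7300 = 673.7900, Bank 2 lends 923·0.7300² = 491.8667, and so on.
Summing a geometric series: total = 923·[0.7300·(1 − 0.7300^5) / (1 − 0.7300)] ≈ 1978.1797 billion.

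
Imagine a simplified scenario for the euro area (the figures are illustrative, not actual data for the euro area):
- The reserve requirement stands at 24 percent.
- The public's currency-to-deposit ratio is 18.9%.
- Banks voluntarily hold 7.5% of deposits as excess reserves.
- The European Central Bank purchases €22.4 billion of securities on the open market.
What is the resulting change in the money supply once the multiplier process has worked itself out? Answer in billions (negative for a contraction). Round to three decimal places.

€52.844 billion

The money multiplier is m = (1 + c) / (rr + e + c) = (1 + 0.189) / (0.24 + 0.075 + 0.189) ≈ 2.359127.
The purchase adds 22.4 billion of base, so ΔM = m × ΔMB = 2.359127 × (+22.4) ≈ 52.8444 billion.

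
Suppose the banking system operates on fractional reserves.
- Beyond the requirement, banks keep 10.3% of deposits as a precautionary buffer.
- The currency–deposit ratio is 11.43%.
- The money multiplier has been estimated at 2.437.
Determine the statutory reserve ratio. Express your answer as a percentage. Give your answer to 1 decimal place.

24.0%

Using m = 2.437. Since m = (1 + c)/(c + rr + e), the denominator satisfies c + rr + e = (1 + c)/m = (1 + 0.1143) / 2.437 ≈ 0.457243.
With c = 0.1143 and e = 0.103, the statutory reserve ratio is 0.457243 − 0.1143 − 0.103 = 0.239943.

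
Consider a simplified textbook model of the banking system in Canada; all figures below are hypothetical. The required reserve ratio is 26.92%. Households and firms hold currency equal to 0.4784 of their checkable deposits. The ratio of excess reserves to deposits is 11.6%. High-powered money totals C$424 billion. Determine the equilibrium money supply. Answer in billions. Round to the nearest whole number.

The money multiplier is m = (1 + c) / (rr + e + c) = (1 + 0.4784) / (0.2692 + 0.116 + 0.4784) ≈ 1.7119.
So M = m × MB = 1.7119 × 424 = 725.8456 billion.

C$726 billion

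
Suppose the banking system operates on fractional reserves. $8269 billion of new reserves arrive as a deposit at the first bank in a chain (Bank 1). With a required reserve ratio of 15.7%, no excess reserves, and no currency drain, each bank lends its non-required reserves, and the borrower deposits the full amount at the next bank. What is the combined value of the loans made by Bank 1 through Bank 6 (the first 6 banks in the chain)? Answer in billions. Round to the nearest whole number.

$28465 billion

Bank i lends (1 − rr)^i of the original deposit: Bank 1 lends 8269·0.8430 = 6970.7670, Bank 2 lends 8269·0.8430² ≈ 5876.3566, and so on.
Summing a geometric series: total = 8269·[0.8430·(1 − 0.8430^6) / (1 − 0.8430)] ≈ 28464.9992 billion.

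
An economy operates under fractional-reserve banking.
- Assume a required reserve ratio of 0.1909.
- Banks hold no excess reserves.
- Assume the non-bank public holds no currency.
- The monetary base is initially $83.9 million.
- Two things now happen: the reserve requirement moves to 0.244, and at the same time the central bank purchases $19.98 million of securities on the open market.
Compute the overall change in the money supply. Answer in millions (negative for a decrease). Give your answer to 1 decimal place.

Before: m₁ = 1 / (0.1909) ≈ 5.23834, MB₁ = 83.9, so M₁ = 5.23834 × 83.9 ≈ 439.4967 million.
After: m₂ = 1 / (0.244) ≈ 4.09836, MB₂ = 83.9 + 19.98 = 103.88, so M₂ = 4.09836 × 103.88 ≈ 425.7376 million.
ΔM = M₂ − M₁ = 425.7376 − 439.4967 = -13.7591 million.

-13.8 million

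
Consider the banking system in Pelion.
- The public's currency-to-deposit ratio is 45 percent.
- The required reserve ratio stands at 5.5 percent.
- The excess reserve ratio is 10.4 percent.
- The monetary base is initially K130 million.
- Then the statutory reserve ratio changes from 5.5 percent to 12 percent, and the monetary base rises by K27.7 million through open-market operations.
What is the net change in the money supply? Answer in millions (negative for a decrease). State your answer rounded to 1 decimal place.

Before: m₁ = (1 + 0.45) / (0.055 + 0.104 + 0.45) ≈ 2.38095, MB₁ = 130, so M₁ = 2.38095 × 130 = 309.5235 million.
After: m₂ = (1 + 0.45) / (0.12 + 0.104 + 0.45) ≈ 2.15134, MB₂ = 130 + 27.7 = 157.7, so M₂ = 2.15134 × 157.7 ≈ 339.2663 million.
ΔM = M₂ − M₁ = 339.2663 − 309.5235 = 29.7428 million.

K29.7 million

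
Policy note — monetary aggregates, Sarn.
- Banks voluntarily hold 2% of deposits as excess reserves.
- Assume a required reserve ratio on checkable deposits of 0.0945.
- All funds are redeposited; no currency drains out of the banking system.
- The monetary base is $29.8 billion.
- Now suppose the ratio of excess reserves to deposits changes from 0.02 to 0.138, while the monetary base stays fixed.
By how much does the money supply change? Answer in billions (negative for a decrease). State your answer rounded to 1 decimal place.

-132.1 billion

Initially m₁ = 1 / (0.0945 + 0.02) ≈ 8.7336, so M₁ = 8.7336 × 29.8 ≈ 260.2613 billion.
After the change m₂ = 1 / (0.0945 + 0.138) ≈ 4.3011, so M₂ = 4.3011 × 29.8 ≈ 128.1728 billion.
ΔM = M₂ − M₁ = 128.1728 − 260.2613 = -132.0885 billion.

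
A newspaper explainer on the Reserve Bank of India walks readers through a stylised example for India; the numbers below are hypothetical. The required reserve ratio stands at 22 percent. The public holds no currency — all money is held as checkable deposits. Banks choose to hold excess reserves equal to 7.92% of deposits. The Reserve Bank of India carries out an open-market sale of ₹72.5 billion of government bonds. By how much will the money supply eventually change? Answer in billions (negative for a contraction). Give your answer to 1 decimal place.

-242.3 billion

The money multiplier is m = 1 / (rr + e) = 1 / (0.22 + 0.0792) ≈ 3.3422.
The sale removes 72.5 billion of base, so ΔM = m × ΔMB = 3.3422 × (−72.5) = -242.3095 billion.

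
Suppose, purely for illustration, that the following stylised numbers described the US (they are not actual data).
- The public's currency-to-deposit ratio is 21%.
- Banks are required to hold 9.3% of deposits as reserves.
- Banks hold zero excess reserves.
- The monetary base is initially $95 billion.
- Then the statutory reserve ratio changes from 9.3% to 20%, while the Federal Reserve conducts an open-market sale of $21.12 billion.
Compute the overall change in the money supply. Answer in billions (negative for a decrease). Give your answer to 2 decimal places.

-161.34 billion

Before: m₁ = (1 + 0.21) / (0.093 + 0.21) ≈ 3.99340, MB₁ = 95, so M₁ = 3.99340 × 95 = 379.373 billion.
After: m₂ = (1 + 0.21) / (0.2 + 0.21) ≈ 2.95122, MB₂ = 95 − 21.12 = 73.88, so M₂ = 2.95122 × 73.88 ≈ 218.0361 billion.
ΔM = M₂ − M₁ = 218.0361 − 379.373 = -161.3369 billion.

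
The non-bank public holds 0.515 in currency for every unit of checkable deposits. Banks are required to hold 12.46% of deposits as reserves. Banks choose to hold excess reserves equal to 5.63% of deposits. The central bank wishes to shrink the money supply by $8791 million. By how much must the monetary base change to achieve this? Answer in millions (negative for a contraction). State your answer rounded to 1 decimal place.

-4038.1 million

The money multiplier is m = (1 + c) / (rr + e + c) = (1 + 0.515) / (0.1246 + 0.0563 + 0.515) ≈ 2.177037.
ΔMB = ΔM / m = (−8791) / 2.177037 ≈ -4038.0572 million.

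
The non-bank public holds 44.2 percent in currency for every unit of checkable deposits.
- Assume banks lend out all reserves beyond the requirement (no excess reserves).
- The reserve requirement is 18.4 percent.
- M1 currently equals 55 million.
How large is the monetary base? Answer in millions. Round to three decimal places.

The money multiplier is m = (1 + c) / (rr + c) = (1 + 0.442) / (0.184 + 0.442) ≈ 2.303514.
MB = M / m = 55 / 2.303514 ≈ 23.8766 million.

23.877 million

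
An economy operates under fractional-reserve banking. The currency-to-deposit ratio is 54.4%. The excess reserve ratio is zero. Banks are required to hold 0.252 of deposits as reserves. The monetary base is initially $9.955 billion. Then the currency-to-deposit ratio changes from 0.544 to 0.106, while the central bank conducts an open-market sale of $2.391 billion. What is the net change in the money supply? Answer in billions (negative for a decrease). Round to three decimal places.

Before: m₁ = (1 + 0.544) / (0.252 + 0.544) ≈ 1.93970, MB₁ = 9.955, so M₁ = 1.93970 × 9.955 ≈ 19.3097 billion.
After: m₂ = (1 + 0.106) / (0.252 + 0.106) ≈ 3.08939, MB₂ = 9.955 − 2.391 = 7.564, so M₂ = 3.08939 × 7.564 ≈ 23.3681 billion.
ΔM = M₂ − M₁ = 23.3681 − 19.3097 = 4.0584 billion.

$4.058 billion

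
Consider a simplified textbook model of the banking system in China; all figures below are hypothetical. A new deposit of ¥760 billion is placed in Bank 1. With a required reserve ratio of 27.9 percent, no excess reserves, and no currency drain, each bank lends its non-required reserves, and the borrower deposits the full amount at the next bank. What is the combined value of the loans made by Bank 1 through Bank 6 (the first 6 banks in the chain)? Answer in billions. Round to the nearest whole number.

Bank i lends (1 − rr)^i of the original deposit: Bank 1 lends 760·0.7210 = 547.9600, Bank 2 lends 760·0.7210² ≈ 395.0792, and so on.
Summing a geometric series: total = 760·[0.7210·(1 − 0.7210^6) / (1 − 0.7210)] ≈ 1688.1115 billion.

¥1688 billion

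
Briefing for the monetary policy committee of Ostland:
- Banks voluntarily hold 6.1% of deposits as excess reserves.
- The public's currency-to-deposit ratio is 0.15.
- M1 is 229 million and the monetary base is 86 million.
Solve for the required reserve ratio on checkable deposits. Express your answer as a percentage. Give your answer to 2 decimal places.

22.09%

Using m = M/MB = 229/86 ≈ 2.662791. Since m = (1 + c)/(c + rr + e), the denominator satisfies c + rr + e = (1 + c)/m = (1 + 0.15) / 2.662791 ≈ 0.431878.
With c = 0.15 and e = 0.061, the required reserve ratio on checkable deposits is 0.431878 − 0.15 − 0.061 = 0.220878.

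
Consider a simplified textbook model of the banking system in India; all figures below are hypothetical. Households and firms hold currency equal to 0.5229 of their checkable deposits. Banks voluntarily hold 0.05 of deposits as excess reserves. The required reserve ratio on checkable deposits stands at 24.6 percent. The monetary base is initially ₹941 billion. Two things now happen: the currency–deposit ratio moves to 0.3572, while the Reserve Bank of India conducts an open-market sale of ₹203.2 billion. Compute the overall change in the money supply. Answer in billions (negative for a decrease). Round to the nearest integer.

-217 billion

Before: m₁ = (1 + 0.5229) / (0.246 + 0.05 + 0.5229) ≈ 1.8597, MB₁ = 941, so M₁ = 1.8597 × 941 = 1749.9777 billion.
After: m₂ = (1 + 0.3572) / (0.246 + 0.05 + 0.3572) ≈ 2.0778, MB₂ = 941 − 203.2 = 737.8, so M₂ = 2.0778 × 737.8 ≈ 1533.0008 billion.
ΔM = M₂ − M₁ = 1533.0008 − 1749.9777 = -216.9769 billion.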